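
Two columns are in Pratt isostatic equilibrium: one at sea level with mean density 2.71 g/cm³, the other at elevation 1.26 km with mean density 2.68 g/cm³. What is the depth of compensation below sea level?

ρ_ref D = ρ (D + h) → D (ρ_ref − ρ) = ρ h.
D = ρ h/(ρ_ref − ρ) = 2.68 × 1.26 km/(2.71 − 2.68) = 113 km.

113 km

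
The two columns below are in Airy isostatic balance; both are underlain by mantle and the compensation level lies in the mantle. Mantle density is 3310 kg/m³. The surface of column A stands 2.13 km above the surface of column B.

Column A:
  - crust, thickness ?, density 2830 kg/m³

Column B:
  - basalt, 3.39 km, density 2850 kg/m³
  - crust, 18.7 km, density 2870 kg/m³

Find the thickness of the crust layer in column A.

Take the compensation level at the base of the deeper column (depth z_c below the surface of column A) and equate Σ ρ_i t_i down to z_c; mantle fills any gap and the z_c terms cancel.
Column A: x×2830 + (z_c − 0 − x)×3310
Column B: 2.13×0 + 3.39×2850 + 18.7×2870 + (z_c − 2.13 − 22.09)×3310
The z_c×3310 term appears on both sides and cancels. Collect the known terms of each column as K = Σ(ρt)_known − 3310 × (depth of known layers): K_A = 0 − 3310×0 = 0; K_B = 63330.5 − 3310×(2.13 + 22.09) = −16837.7.
Balance: K_A − x×(3310 − 2830) = K_B, so x = (K_A − K_B)/(3310 − 2830) = 16837.7/480 = 35.1 km.

35.1 km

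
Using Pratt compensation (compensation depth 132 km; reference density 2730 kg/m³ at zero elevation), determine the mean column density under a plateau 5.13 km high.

2630 kg/m³

Pratt balance: ρ_ref D = ρ (D + h).
ρ = ρ_ref D/(D + h) = 2730 × 132 km/(132 km + 5.13 km) = 2630 kg/m³.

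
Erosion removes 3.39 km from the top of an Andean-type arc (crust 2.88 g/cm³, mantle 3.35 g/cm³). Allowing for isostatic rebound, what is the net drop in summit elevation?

0.476 km

Rebound u = e ρ_c/ρ_m = 3.39 km × 2.88/3.35 = 2.914 km.
Net surface drop = e − u = 3.39 km − 2.914 km = e (ρ_m − ρ_c)/ρ_m = 0.476 km.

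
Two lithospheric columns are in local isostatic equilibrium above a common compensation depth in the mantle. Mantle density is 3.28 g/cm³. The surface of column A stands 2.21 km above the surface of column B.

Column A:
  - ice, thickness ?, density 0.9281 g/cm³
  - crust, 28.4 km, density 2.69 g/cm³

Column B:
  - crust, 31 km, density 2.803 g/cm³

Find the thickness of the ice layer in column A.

2.24 km

Take the compensation level at the base of the deeper column (depth z_c below the surface of column A) and equate Σ ρ_i t_i down to z_c; mantle fills any gap and the z_c terms cancel.
Column A: x×0.9281 + 28.4×2.69 + (z_c − 28.4 − x)×3.28
Column B: 2.21×0 + 31×2.803 + (z_c − 2.21 − 31)×3.28
The z_c×3.28 term appears on both sides and cancels. Collect the known terms of each column as K = Σ(ρt)_known − 3.28 × (depth of known layers): K_A = 76.396 − 3.28×28.4 = −16.756; K_B = 86.893 − 3.28×(2.21 + 31) = −22.0358.
Balance: K_A − x×(3.28 − 0.9281) = K_B, so x = (K_A − K_B)/(3.28 − 0.9281) = 5.2798/2.3519 = 2.24 km.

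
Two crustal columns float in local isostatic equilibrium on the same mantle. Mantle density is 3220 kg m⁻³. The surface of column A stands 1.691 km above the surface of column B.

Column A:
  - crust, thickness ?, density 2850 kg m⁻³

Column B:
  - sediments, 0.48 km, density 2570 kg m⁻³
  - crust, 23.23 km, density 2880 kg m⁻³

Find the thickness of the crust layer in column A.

Take the compensation level at the base of the deeper column (depth z_c below the surface of column A) and equate Σ ρ_i t_i down to z_c; mantle fills any gap and the z_c terms cancel.
Column A: x×2850 + (z_c − 0 − x)×3220
Column B: 1.691×0 + 0.48×2570 + 23.23×2880 + (z_c − 1.691 − 23.71)×3220
The z_c×3220 term appears on both sides and cancels. Collect the known terms of each column as K = Σ(ρt)_known − 3220 × (depth of known layers): K_A = 0 − 3220×0 = 0; K_B = 68136 − 3220×(1.691 + 23.71) = −13655.22.
Balance: K_A − x×(3220 − 2850) = K_B, so x = (K_A − K_B)/(3220 − 2850) = 13655.2/370 = 36.9 km.

36.9 km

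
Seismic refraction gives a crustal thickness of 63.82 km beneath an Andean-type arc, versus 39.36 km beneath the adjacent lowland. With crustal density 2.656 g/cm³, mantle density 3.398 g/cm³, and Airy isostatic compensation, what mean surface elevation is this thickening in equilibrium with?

Excess crust Δ = 63.82 km − 39.36 km = 24.46 km, split between elevation h and root r with h + r = Δ.
Airy balance ρ_c h = (ρ_m − ρ_c) r gives r = h ρ_c/(ρ_m − ρ_c), so h (1 + ρ_c/(ρ_m − ρ_c)) = Δ, i.e. h = Δ (ρ_m − ρ_c)/ρ_m.
h = 24.46 km × 0.742/3.398 = 5.34 km.

5.34 km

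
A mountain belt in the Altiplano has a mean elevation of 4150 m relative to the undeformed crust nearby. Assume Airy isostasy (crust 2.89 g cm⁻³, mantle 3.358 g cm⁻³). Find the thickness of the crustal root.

25600 m

Balancing pressure at the compensation depth: the weight of the topography is balanced by the buoyancy of the root, ρ_c h = (ρ_m − ρ_c) r.
r = h · ρ_c / (ρ_m − ρ_c) = 4150 m × 2.89 / (3.358 − 2.89) = 25600 m.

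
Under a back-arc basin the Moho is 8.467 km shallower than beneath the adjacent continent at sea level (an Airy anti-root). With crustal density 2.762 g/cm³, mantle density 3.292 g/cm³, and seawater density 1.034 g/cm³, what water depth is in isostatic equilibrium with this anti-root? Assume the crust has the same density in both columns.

Replacing a thickness d of crust by seawater at the top must be balanced by replacing crust with mantle at the base: d (ρ_c − ρ_w) = a (ρ_m − ρ_c).
d = a (ρ_m − ρ_c)/(ρ_c − ρ_w) = 8.467 km × 0.53/1.728 = 2.6 km.

2.6 km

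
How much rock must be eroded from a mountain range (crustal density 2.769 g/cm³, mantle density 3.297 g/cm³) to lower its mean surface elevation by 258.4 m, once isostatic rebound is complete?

Net drop Δ = e − u = e − e ρ_c/ρ_m = e (ρ_m − ρ_c)/ρ_m.
e = Δ ρ_m/(ρ_m − ρ_c) = 258.4 m × 3.297/0.528 = 1610 m.

1610 m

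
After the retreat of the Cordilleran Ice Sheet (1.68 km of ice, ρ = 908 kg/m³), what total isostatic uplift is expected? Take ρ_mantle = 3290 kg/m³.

0.464 km

Removing the load lets mantle flow back in; uplift u satisfies ρ_ice t = ρ_m u.
u = t ρ_ice/ρ_m = 1.68 km × 908/3290 = 0.464 km.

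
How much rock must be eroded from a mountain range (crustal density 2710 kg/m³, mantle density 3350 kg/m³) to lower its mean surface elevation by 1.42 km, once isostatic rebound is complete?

7.43 km

Net drop Δ = e − u = e − e ρ_c/ρ_m = e (ρ_m − ρ_c)/ρ_m.
e = Δ ρ_m/(ρ_m − ρ_c) = 1.42 km × 3350/640 = 7.43 km.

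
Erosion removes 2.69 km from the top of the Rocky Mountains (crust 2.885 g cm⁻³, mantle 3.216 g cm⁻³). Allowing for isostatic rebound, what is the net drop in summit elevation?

Rebound u = e ρ_c/ρ_m = 2.69 km × 2.885/3.216 = 2.413 km.
Net surface drop = e − u = 2.69 km − 2.413 km = e (ρ_m − ρ_c)/ρ_m = 0.277 km.

0.277 km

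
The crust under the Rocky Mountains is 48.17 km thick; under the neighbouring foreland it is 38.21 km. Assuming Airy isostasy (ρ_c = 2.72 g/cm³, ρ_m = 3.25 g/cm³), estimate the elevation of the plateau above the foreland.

Excess crust Δ = 48.17 km − 38.21 km = 9.96 km, split between elevation h and root r with h + r = Δ.
Airy balance ρ_c h = (ρ_m − ρ_c) r gives r = h ρ_c/(ρ_m − ρ_c), so h (1 + ρ_c/(ρ_m − ρ_c)) = Δ, i.e. h = Δ (ρ_m − ρ_c)/ρ_m.
h = 9.96 km × 0.53/3.25 = 1.62 km.

1.62 km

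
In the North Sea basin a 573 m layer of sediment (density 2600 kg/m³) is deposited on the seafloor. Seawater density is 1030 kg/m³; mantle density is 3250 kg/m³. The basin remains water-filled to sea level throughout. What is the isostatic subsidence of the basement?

405 m

Submarine loading: the sediment displaces seawater, and the subsidence is in turn flooded, so s (ρ_m − ρ_w) = t (ρ_sed − ρ_w).
s = 573 m × (2600 − 1030) / (3250 − 1030) = 405 m.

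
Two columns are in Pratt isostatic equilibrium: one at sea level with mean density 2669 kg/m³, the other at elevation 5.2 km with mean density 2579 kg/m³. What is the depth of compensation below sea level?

ρ_ref D = ρ (D + h) → D (ρ_ref − ρ) = ρ h.
D = ρ h/(ρ_ref − ρ) = 2579 × 5.2 km/(2669 − 2579) = 149 km.

149 km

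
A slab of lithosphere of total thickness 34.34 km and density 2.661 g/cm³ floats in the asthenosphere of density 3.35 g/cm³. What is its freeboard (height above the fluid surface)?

7.06 km

Floating equilibrium: submerged depth d = t ρ_obj/ρ_fluid = 34.34 km × 2.661/3.35 = 27.28 km.
Freeboard = t − d = 34.34 km − 27.28 km = 7.06 km.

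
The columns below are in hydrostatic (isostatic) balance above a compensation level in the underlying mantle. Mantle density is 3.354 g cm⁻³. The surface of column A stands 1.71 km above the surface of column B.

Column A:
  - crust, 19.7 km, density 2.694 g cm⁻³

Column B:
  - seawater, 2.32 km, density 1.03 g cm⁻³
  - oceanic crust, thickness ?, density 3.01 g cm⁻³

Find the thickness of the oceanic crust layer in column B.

5.45 km

Take the compensation level at the base of the deeper column (depth z_c below the surface of column A) and equate Σ ρ_i t_i down to z_c; mantle fills any gap and the z_c terms cancel.
Column A: 19.7×2.694 + (z_c − 19.7)×3.354
Column B: 1.71×0 + 2.32×1.03 + x×3.01 + (z_c − 1.71 − 2.32 − x)×3.354
The z_c×3.354 term appears on both sides and cancels. Collect the known terms of each column as K = Σ(ρt)_known − 3.354 × (depth of known layers): K_A = 53.0718 − 3.354×19.7 = −13.002; K_B = 2.3896 − 3.354×(1.71 + 2.32) = −11.12702.
Balance: K_A = K_B − x×(3.354 − 3.01), so x = (K_B − K_A)/(3.354 − 3.01) = 1.87498/0.344 = 5.45 km.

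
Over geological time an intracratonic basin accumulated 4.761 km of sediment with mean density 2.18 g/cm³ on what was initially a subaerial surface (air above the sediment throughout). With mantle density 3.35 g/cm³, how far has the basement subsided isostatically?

Subaerial load: s = t ρ_sed / ρ_m = 4.761 km × 2.18/3.35 = 3.1 km.

3.1 km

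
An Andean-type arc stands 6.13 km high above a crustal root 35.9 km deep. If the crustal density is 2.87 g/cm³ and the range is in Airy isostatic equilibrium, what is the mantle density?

3.36 g/cm³

Airy balance: ρ_c h = (ρ_m − ρ_c) r → ρ_m = ρ_c (1 + h/r).
ρ_m = 2.87 × (1 + 6.13 km/35.9 km) = 3.36 g/cm³.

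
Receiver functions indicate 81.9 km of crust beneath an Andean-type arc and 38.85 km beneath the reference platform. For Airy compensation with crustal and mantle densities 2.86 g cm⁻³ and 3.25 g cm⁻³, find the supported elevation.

5.17 km

Excess crust Δ = 81.9 km − 38.85 km = 43.05 km, split between elevation h and root r with h + r = Δ.
Airy balance ρ_c h = (ρ_m − ρ_c) r gives r = h ρ_c/(ρ_m − ρ_c), so h (1 + ρ_c/(ρ_m − ρ_c)) = Δ, i.e. h = Δ (ρ_m − ρ_c)/ρ_m.
h = 43.05 km × 0.39/3.25 = 5.17 km.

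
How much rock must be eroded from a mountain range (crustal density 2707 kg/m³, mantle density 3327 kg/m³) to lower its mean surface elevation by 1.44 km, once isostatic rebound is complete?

Net drop Δ = e − u = e − e ρ_c/ρ_m = e (ρ_m − ρ_c)/ρ_m.
e = Δ ρ_m/(ρ_m − ρ_c) = 1.44 km × 3327/620 = 7.73 km.

7.73 km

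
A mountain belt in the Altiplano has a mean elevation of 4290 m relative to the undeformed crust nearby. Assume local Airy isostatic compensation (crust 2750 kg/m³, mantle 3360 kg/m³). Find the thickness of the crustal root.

19300 m

By Archimedes' principle applied to the lithosphere: the weight of the topography is balanced by the buoyancy of the root, ρ_c h = (ρ_m − ρ_c) r.
r = h · ρ_c / (ρ_m − ρ_c) = 4290 m × 2750 / (3360 − 2750) = 19300 m.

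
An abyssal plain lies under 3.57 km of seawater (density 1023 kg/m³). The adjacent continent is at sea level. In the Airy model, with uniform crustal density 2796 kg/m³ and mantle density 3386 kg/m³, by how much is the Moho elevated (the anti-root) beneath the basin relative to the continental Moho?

For local isostatic compensation: replacing crust with seawater at the top is compensated by replacing crust with mantle at the base: d (ρ_c − ρ_w) = a (ρ_m − ρ_c).
a = d (ρ_c − ρ_w)/(ρ_m − ρ_c) = 3.57 km × 1773/590 = 10.7 km.

10.7 km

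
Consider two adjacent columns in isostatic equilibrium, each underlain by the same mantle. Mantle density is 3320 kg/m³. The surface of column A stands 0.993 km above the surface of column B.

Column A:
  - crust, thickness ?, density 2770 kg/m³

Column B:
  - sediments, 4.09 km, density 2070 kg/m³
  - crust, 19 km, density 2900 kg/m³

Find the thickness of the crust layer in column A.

Take the compensation level at the base of the deeper column (depth z_c below the surface of column A) and equate Σ ρ_i t_i down to z_c; mantle fills any gap and the z_c terms cancel.
Column A: x×2770 + (z_c − 0 − x)×3320
Column B: 0.993×0 + 4.09×2070 + 19×2900 + (z_c − 0.993 − 23.09)×3320
The z_c×3320 term appears on both sides and cancels. Collect the known terms of each column as K = Σ(ρt)_known − 3320 × (depth of known layers): K_A = 0 − 3320×0 = 0; K_B = 63566.3 − 3320×(0.993 + 23.09) = −16389.26.
Balance: K_A − x×(3320 − 2770) = K_B, so x = (K_A − K_B)/(3320 − 2770) = 16389.3/550 = 29.8 km.

29.8 km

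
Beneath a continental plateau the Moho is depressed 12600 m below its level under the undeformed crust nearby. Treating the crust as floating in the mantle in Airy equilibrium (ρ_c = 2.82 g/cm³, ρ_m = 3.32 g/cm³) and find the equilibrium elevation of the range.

By Archimedes' principle applied to the lithosphere: ρ_c h = (ρ_m − ρ_c) r.
h = r (ρ_m − ρ_c) / ρ_c = 12600 m × (3.32 − 2.82) / 2.82 = 2230 m.

2230 m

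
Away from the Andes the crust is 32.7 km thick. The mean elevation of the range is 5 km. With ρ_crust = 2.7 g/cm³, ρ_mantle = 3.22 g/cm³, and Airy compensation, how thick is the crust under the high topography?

63.7 km

Root depth r = h ρ_c / (ρ_m − ρ_c) = 5 km × 2.7 / 0.52 = 25.96 km.
Total thickness = T + h + r = 32.7 km + 5 km + 25.96 km = 63.7 km.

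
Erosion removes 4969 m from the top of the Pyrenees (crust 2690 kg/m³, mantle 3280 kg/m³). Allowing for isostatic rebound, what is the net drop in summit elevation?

894 m

Rebound u = e ρ_c/ρ_m = 4969 m × 2690/3280 = 4075 m.
Net surface drop = e − u = 4969 m − 4075 m = e (ρ_m − ρ_c)/ρ_m = 894 m.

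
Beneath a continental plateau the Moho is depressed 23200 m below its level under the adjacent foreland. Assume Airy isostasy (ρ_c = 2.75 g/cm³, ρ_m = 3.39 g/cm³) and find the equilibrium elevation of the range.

5400 m

Balancing pressure at the compensation depth: ρ_c h = (ρ_m − ρ_c) r.
h = r (ρ_m − ρ_c) / ρ_c = 23200 m × (3.39 − 2.75) / 2.75 = 5400 m.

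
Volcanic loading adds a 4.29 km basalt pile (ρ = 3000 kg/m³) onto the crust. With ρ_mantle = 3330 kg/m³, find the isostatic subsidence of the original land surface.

Subaerial loading: s = t ρ_load / ρ_m.
s = 4.29 km × 3000/3330 = 3.86 km.

3.86 km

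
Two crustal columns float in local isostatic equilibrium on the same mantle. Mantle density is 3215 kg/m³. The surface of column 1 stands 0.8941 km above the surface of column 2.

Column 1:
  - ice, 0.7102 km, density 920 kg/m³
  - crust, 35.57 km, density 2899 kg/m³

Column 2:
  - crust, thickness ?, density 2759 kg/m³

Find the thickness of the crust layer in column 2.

Take the compensation level at the base of the deeper column (depth z_c below the surface of column 1) and equate Σ ρ_i t_i down to z_c; mantle fills any gap and the z_c terms cancel.
Column 1: 0.7102×920 + 35.57×2899 + (z_c − 36.2802)×3215
Column 2: 0.8941×0 + x×2759 + (z_c − 0.8941 − 0 − x)×3215
The z_c×3215 term appears on both sides and cancels. Collect the known terms of each column as K = Σ(ρt)_known − 3215 × (depth of known layers): K_1 = 103770.814 − 3215×36.2802 = −12870.029; K_2 = 0 − 3215×(0.8941 + 0) = −2874.5315.
Balance: K_1 = K_2 − x×(3215 − 2759), so x = (K_2 − K_1)/(3215 − 2759) = 9995.5/456 = 21.9 km.

21.9 km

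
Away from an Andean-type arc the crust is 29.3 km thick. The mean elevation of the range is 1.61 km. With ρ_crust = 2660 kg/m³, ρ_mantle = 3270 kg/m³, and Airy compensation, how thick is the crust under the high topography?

Root depth r = h ρ_c / (ρ_m − ρ_c) = 1.61 km × 2660 / 610 = 7.021 km.
Total thickness = T + h + r = 29.3 km + 1.61 km + 7.021 km = 37.9 km.

37.9 km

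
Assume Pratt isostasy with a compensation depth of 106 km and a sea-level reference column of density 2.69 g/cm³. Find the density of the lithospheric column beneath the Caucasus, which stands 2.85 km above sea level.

2.62 g/cm³

Pratt balance: ρ_ref D = ρ (D + h).
ρ = ρ_ref D/(D + h) = 2.69 × 106 km/(106 km + 2.85 km) = 2.62 g/cm³.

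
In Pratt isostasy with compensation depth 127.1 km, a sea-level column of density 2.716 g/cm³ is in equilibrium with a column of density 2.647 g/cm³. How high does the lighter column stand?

ρ_ref D = ρ (D + h) → h = D (ρ_ref − ρ)/ρ.
h = 127.1 km × (2.716 − 2.647)/2.647 = 3.31 km.

3.31 km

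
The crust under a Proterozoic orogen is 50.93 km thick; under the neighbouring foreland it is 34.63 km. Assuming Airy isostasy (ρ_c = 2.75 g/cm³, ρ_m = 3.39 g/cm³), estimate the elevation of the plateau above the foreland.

3.08 km

Excess crust Δ = 50.93 km − 34.63 km = 16.3 km, split between elevation h and root r with h + r = Δ.
Airy balance ρ_c h = (ρ_m − ρ_c) r gives r = h ρ_c/(ρ_m − ρ_c), so h (1 + ρ_c/(ρ_m − ρ_c)) = Δ, i.e. h = Δ (ρ_m − ρ_c)/ρ_m.
h = 16.3 km × 0.64/3.39 = 3.08 km.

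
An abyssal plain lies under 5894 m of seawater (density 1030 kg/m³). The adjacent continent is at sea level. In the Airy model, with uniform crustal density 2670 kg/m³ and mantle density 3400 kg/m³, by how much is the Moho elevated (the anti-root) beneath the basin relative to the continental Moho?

13200 m

Equating mass per unit area of the two columns: replacing crust with seawater at the top is compensated by replacing crust with mantle at the base: d (ρ_c − ρ_w) = a (ρ_m − ρ_c).
a = d (ρ_c − ρ_w)/(ρ_m − ρ_c) = 5894 m × 1640/730 = 13200 m.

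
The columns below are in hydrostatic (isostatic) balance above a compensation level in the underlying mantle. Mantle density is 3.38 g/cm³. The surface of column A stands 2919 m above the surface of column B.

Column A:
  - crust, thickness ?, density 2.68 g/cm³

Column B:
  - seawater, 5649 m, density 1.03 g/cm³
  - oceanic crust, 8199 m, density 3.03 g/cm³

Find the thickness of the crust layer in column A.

Take the compensation level at the base of the deeper column (depth z_c below the surface of column A) and equate Σ ρ_i t_i down to z_c; mantle fills any gap and the z_c terms cancel.
Column A: x×2.68 + (z_c − 0 − x)×3.38
Column B: 2919×0 + 5649×1.03 + 8199×3.03 + (z_c − 2919 − 13848)×3.38
The z_c×3.38 term appears on both sides and cancels. Collect the known terms of each column as K = Σ(ρt)_known − 3.38 × (depth of known layers): K_A = 0 − 3.38×0 = 0; K_B = 30661.44 − 3.38×(2919 + 13848) = −26011.02.
Balance: K_A − x×(3.38 − 2.68) = K_B, so x = (K_A − K_B)/(3.38 − 2.68) = 26011/0.7 = 37200 m.

37200 m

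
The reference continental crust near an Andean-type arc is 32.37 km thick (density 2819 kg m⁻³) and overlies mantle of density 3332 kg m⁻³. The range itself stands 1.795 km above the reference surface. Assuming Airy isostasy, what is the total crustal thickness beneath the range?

Root depth r = h ρ_c / (ρ_m − ρ_c) = 1.795 km × 2819 / 513 = 9.864 km.
Total thickness = T + h + r = 32.37 km + 1.795 km + 9.864 km = 44 km.

44 km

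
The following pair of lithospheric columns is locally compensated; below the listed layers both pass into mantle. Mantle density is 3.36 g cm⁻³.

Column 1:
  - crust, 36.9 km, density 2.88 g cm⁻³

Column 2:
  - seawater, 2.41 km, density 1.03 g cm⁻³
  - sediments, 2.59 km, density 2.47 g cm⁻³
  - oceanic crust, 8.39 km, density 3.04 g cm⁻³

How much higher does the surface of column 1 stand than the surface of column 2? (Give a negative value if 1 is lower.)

For any compensation level in the mantle, the mantle terms cancel and isostasy reduces to e = (Σt_1 − Σt_2) − (Σ(ρt)_1 − Σ(ρt)_2) / ρ_m.
Σt_1 = 36.9 km; Σt_2 = 13.39 km; Σ(ρt)_1 = 106.272; Σ(ρt)_2 = 34.3852 (in km·g cm⁻³).
e = (36.9 − 13.39) − (106.272 − 34.3852) / 3.36 = 2.12 km.

2.12 km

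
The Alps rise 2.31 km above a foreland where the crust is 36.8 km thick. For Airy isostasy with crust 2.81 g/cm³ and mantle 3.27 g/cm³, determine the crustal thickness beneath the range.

53.2 km

Root depth r = h ρ_c / (ρ_m − ρ_c) = 2.31 km × 2.81 / 0.46 = 14.11 km.
Total thickness = T + h + r = 36.8 km + 2.31 km + 14.11 km = 53.2 km.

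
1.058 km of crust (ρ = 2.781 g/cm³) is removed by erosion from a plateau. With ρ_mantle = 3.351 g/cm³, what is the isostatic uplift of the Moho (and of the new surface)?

0.878 km

Unloading: uplift u = e ρ_c/ρ_m = 1.058 km × 2.781/3.351 = 0.878 km.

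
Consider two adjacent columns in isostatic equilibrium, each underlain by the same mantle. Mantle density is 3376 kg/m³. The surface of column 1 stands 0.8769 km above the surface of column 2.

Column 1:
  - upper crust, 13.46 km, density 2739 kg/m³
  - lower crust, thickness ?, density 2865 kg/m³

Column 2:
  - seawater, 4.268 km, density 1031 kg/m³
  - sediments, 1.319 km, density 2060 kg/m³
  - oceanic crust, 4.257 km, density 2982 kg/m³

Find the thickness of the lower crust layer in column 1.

15.3 km

Take the compensation level at the base of the deeper column (depth z_c below the surface of column 1) and equate Σ ρ_i t_i down to z_c; mantle fills any gap and the z_c terms cancel.
Column 1: 13.46×2739 + x×2865 + (z_c − 13.46 − x)×3376
Column 2: 0.8769×0 + 4.268×1031 + 1.319×2060 + 4.257×2982 + (z_c − 0.8769 − 9.844)×3376
The z_c×3376 term appears on both sides and cancels. Collect the known terms of each column as K = Σ(ρt)_known − 3376 × (depth of known layers): K_1 = 36866.94 − 3376×13.46 = −8574.02; K_2 = 19811.822 − 3376×(0.8769 + 9.844) = −16381.9364.
Balance: K_1 − x×(3376 − 2865) = K_2, so x = (K_1 − K_2)/(3376 − 2865) = 7807.92/511 = 15.3 km.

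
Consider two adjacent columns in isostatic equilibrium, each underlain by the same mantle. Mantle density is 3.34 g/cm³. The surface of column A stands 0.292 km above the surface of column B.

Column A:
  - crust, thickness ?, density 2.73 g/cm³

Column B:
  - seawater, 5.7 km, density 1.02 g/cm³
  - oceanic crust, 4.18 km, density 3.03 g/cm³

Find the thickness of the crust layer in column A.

25.4 km

Take the compensation level at the base of the deeper column (depth z_c below the surface of column A) and equate Σ ρ_i t_i down to z_c; mantle fills any gap and the z_c terms cancel.
Column A: x×2.73 + (z_c − 0 − x)×3.34
Column B: 0.292×0 + 5.7×1.02 + 4.18×3.03 + (z_c − 0.292 − 9.88)×3.34
The z_c×3.34 term appears on both sides and cancels. Collect the known terms of each column as K = Σ(ρt)_known − 3.34 × (depth of known layers): K_A = 0 − 3.34×0 = 0; K_B = 18.4794 − 3.34×(0.292 + 9.88) = −15.49508.
Balance: K_A − x×(3.34 − 2.73) = K_B, so x = (K_A − K_B)/(3.34 − 2.73) = 15.4951/0.61 = 25.4 km.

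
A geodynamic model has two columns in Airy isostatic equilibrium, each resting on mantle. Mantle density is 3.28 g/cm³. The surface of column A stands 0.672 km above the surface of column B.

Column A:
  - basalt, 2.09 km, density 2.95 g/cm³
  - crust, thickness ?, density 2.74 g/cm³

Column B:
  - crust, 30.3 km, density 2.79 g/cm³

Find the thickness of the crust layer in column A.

30.3 km

Take the compensation level at the base of the deeper column (depth z_c below the surface of column A) and equate Σ ρ_i t_i down to z_c; mantle fills any gap and the z_c terms cancel.
Column A: 2.09×2.95 + x×2.74 + (z_c − 2.09 − x)×3.28
Column B: 0.672×0 + 30.3×2.79 + (z_c − 0.672 − 30.3)×3.28
The z_c×3.28 term appears on both sides and cancels. Collect the known terms of each column as K = Σ(ρt)_known − 3.28 × (depth of known layers): K_A = 6.1655 − 3.28×2.09 = −0.6897; K_B = 84.537 − 3.28×(0.672 + 30.3) = −17.05116.
Balance: K_A − x×(3.28 − 2.74) = K_B, so x = (K_A − K_B)/(3.28 − 2.74) = 16.3615/0.54 = 30.3 km.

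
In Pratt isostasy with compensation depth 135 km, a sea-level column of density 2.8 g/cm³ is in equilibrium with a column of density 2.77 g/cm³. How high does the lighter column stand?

ρ_ref D = ρ (D + h) → h = D (ρ_ref − ρ)/ρ.
h = 135 km × (2.8 − 2.77)/2.77 = 1.46 km.

1.46 km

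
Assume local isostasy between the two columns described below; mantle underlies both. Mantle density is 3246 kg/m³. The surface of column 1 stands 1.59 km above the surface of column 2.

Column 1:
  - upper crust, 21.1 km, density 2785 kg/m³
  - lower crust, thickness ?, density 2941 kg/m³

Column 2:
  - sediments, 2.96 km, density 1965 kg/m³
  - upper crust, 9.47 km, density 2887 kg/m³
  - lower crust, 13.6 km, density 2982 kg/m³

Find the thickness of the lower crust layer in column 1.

20.4 km

Take the compensation level at the base of the deeper column (depth z_c below the surface of column 1) and equate Σ ρ_i t_i down to z_c; mantle fills any gap and the z_c terms cancel.
Column 1: 21.1×2785 + x×2941 + (z_c − 21.1 − x)×3246
Column 2: 1.59×0 + 2.96×1965 + 9.47×2887 + 13.6×2982 + (z_c − 1.59 − 26.03)×3246
The z_c×3246 term appears on both sides and cancels. Collect the known terms of each column as K = Σ(ρt)_known − 3246 × (depth of known layers): K_1 = 58763.5 − 3246×21.1 = −9727.1; K_2 = 73711.49 − 3246×(1.59 + 26.03) = −15943.03.
Balance: K_1 − x×(3246 − 2941) = K_2, so x = (K_1 − K_2)/(3246 − 2941) = 6215.93/305 = 20.4 km.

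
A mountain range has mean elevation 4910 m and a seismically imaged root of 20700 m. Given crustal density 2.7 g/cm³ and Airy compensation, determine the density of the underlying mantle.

Airy balance: ρ_c h = (ρ_m − ρ_c) r → ρ_m = ρ_c (1 + h/r).
ρ_m = 2.7 × (1 + 4910 m/20700 m) = 3.34 g/cm³.

3.34 g/cm³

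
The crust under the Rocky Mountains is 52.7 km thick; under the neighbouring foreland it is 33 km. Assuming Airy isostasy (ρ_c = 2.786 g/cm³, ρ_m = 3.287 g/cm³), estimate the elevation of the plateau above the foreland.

Excess crust Δ = 52.7 km − 33 km = 19.7 km, split between elevation h and root r with h + r = Δ.
Airy balance ρ_c h = (ρ_m − ρ_c) r gives r = h ρ_c/(ρ_m − ρ_c), so h (1 + ρ_c/(ρ_m − ρ_c)) = Δ, i.e. h = Δ (ρ_m − ρ_c)/ρ_m.
h = 19.7 km × 0.501/3.287 = 3 km.

3 km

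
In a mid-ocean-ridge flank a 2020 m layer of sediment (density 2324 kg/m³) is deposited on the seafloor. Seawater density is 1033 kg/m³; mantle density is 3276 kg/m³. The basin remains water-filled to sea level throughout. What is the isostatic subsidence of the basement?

Submarine loading: the sediment displaces seawater, and the subsidence is in turn flooded, so s (ρ_m − ρ_w) = t (ρ_sed − ρ_w).
s = 2020 m × (2324 − 1033) / (3276 − 1033) = 1160 m.

1160 m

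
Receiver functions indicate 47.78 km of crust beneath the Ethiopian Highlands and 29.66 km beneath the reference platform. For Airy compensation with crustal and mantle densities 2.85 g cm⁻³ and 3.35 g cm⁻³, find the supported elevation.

Excess crust Δ = 47.78 km − 29.66 km = 18.12 km, split between elevation h and root r with h + r = Δ.
Airy balance ρ_c h = (ρ_m − ρ_c) r gives r = h ρ_c/(ρ_m − ρ_c), so h (1 + ρ_c/(ρ_m − ρ_c)) = Δ, i.e. h = Δ (ρ_m − ρ_c)/ρ_m.
h = 18.12 km × 0.5/3.35 = 2.7 km.

2.7 km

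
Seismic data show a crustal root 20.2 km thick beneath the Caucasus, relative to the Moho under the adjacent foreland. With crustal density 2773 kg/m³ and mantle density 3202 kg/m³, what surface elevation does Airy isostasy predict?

By Archimedes' principle applied to the lithosphere: ρ_c h = (ρ_m − ρ_c) r.
h = r (ρ_m − ρ_c) / ρ_c = 20.2 km × (3202 − 2773) / 2773 = 3.13 km.

3.13 km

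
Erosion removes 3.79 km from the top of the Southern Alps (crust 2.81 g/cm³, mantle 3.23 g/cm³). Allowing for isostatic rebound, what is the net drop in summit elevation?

Rebound u = e ρ_c/ρ_m = 3.79 km × 2.81/3.23 = 3.297 km.
Net surface drop = e − u = 3.79 km − 3.297 km = e (ρ_m − ρ_c)/ρ_m = 0.493 km.

0.493 km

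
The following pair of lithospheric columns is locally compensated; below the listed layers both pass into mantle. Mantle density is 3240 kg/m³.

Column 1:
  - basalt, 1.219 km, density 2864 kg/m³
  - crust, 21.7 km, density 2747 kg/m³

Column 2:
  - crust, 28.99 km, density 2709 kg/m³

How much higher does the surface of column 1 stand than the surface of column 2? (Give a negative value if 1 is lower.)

For any compensation level in the mantle, the mantle terms cancel and isostasy reduces to e = (Σt_1 − Σt_2) − (Σ(ρt)_1 − Σ(ρt)_2) / ρ_m.
Σt_1 = 22.919 km; Σt_2 = 28.99 km; Σ(ρt)_1 = 63101.116; Σ(ρt)_2 = 78533.91 (in km·kg/m³).
e = (22.919 − 28.99) − (63101.116 − 78533.91) / 3240 = −1.31 km.

−1.31 km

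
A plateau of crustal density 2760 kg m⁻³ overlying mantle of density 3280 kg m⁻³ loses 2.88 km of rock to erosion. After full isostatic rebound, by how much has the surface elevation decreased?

0.457 km

Rebound u = e ρ_c/ρ_m = 2.88 km × 2760/3280 = 2.423 km.
Net surface drop = e − u = 2.88 km − 2.423 km = e (ρ_m − ρ_c)/ρ_m = 0.457 km.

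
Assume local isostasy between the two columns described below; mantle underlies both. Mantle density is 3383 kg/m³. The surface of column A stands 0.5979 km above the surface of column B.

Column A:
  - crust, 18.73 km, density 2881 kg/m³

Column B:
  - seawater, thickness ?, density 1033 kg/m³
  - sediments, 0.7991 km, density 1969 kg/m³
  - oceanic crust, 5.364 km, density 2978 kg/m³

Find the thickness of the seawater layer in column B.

Take the compensation level at the base of the deeper column (depth z_c below the surface of column A) and equate Σ ρ_i t_i down to z_c; mantle fills any gap and the z_c terms cancel.
Column A: 18.73×2881 + (z_c − 18.73)×3383
Column B: 0.5979×0 + x×1033 + 0.7991×1969 + 5.364×2978 + (z_c − 0.5979 − 6.1631 − x)×3383
The z_c×3383 term appears on both sides and cancels. Collect the known terms of each column as K = Σ(ρt)_known − 3383 × (depth of known layers): K_A = 53961.13 − 3383×18.73 = −9402.46; K_B = 17547.4199 − 3383×(0.5979 + 6.1631) = −5325.0431.
Balance: K_A = K_B − x×(3383 − 1033), so x = (K_B − K_A)/(3383 − 1033) = 4077.42/2350 = 1.74 km.

1.74 km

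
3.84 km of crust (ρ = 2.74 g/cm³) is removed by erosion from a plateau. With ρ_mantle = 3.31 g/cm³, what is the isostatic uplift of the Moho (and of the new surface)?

Unloading: uplift u = e ρ_c/ρ_m = 3.84 km × 2.74/3.31 = 3.18 km.

3.18 km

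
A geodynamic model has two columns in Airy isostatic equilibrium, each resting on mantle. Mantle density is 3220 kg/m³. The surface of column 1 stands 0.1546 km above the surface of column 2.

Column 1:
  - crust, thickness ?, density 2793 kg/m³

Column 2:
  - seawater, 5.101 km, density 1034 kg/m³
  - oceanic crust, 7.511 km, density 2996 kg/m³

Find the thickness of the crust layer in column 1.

Take the compensation level at the base of the deeper column (depth z_c below the surface of column 1) and equate Σ ρ_i t_i down to z_c; mantle fills any gap and the z_c terms cancel.
Column 1: x×2793 + (z_c − 0 − x)×3220
Column 2: 0.1546×0 + 5.101×1034 + 7.511×2996 + (z_c − 0.1546 − 12.612)×3220
The z_c×3220 term appears on both sides and cancels. Collect the known terms of each column as K = Σ(ρt)_known − 3220 × (depth of known layers): K_1 = 0 − 3220×0 = 0; K_2 = 27777.39 − 3220×(0.1546 + 12.612) = −13331.062.
Balance: K_1 − x×(3220 − 2793) = K_2, so x = (K_1 − K_2)/(3220 − 2793) = 13331.1/427 = 31.2 km.

31.2 km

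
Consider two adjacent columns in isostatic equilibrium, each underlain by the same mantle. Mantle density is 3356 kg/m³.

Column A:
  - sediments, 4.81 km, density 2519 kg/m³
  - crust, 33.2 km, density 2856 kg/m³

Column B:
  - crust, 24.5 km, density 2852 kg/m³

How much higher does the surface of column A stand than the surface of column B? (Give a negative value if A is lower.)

2.47 km

For any compensation level in the mantle, the mantle terms cancel and isostasy reduces to e = (Σt_A − Σt_B) − (Σ(ρt)_A − Σ(ρt)_B) / ρ_m.
Σt_A = 38.01 km; Σt_B = 24.5 km; Σ(ρt)_A = 106935.59; Σ(ρt)_B = 69874 (in km·kg/m³).
e = (38.01 − 24.5) − (106935.59 − 69874) / 3356 = 2.47 km.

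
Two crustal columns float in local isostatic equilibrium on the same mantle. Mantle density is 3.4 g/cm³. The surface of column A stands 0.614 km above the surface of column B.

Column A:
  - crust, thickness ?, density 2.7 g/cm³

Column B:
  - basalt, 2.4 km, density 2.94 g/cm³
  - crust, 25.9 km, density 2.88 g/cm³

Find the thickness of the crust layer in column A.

Take the compensation level at the base of the deeper column (depth z_c below the surface of column A) and equate Σ ρ_i t_i down to z_c; mantle fills any gap and the z_c terms cancel.
Column A: x×2.7 + (z_c − 0 − x)×3.4
Column B: 0.614×0 + 2.4×2.94 + 25.9×2.88 + (z_c − 0.614 − 28.3)×3.4
The z_c×3.4 term appears on both sides and cancels. Collect the known terms of each column as K = Σ(ρt)_known − 3.4 × (depth of known layers): K_A = 0 − 3.4×0 = 0; K_B = 81.648 − 3.4×(0.614 + 28.3) = −16.6596.
Balance: K_A − x×(3.4 − 2.7) = K_B, so x = (K_A − K_B)/(3.4 − 2.7) = 16.6596/0.7 = 23.8 km.

23.8 km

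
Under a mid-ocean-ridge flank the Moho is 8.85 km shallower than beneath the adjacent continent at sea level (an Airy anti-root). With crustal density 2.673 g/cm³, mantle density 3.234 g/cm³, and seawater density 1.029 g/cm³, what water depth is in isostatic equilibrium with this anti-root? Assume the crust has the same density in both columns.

Replacing a thickness d of crust by seawater at the top must be balanced by replacing crust with mantle at the base: d (ρ_c − ρ_w) = a (ρ_m − ρ_c).
d = a (ρ_m − ρ_c)/(ρ_c − ρ_w) = 8.85 km × 0.561/1.644 = 3.02 km.

3.02 km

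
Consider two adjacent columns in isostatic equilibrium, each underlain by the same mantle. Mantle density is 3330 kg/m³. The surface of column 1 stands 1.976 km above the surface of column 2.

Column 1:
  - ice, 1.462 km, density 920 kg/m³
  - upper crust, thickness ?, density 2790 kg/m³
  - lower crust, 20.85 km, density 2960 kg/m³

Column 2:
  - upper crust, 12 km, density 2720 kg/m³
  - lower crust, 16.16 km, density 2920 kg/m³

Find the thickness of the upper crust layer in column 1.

Take the compensation level at the base of the deeper column (depth z_c below the surface of column 1) and equate Σ ρ_i t_i down to z_c; mantle fills any gap and the z_c terms cancel.
Column 1: 1.462×920 + x×2790 + 20.85×2960 + (z_c − 22.312 − x)×3330
Column 2: 1.976×0 + 12×2720 + 16.16×2920 + (z_c − 1.976 − 28.16)×3330
The z_c×3330 term appears on both sides and cancels. Collect the known terms of each column as K = Σ(ρt)_known − 3330 × (depth of known layers): K_1 = 63061.04 − 3330×22.312 = −11237.92; K_2 = 79827.2 − 3330×(1.976 + 28.16) = −20525.68.
Balance: K_1 − x×(3330 − 2790) = K_2, so x = (K_1 − K_2)/(3330 − 2790) = 9287.76/540 = 17.2 km.

17.2 km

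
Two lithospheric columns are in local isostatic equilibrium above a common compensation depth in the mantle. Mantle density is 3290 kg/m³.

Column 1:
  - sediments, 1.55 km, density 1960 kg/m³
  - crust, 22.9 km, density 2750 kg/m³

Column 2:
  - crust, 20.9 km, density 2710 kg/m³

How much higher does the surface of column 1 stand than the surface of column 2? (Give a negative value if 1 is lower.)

0.701 km

For any compensation level in the mantle, the mantle terms cancel and isostasy reduces to e = (Σt_1 − Σt_2) − (Σ(ρt)_1 − Σ(ρt)_2) / ρ_m.
Σt_1 = 24.45 km; Σt_2 = 20.9 km; Σ(ρt)_1 = 66013; Σ(ρt)_2 = 56639 (in km·kg/m³).
e = (24.45 − 20.9) − (66013 − 56639) / 3290 = 0.701 km.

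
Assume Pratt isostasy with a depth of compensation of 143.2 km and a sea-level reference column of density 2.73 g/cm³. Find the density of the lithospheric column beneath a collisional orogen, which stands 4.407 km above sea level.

Pratt balance: ρ_ref D = ρ (D + h).
ρ = ρ_ref D/(D + h) = 2.73 × 143.2 km/(143.2 km + 4.407 km) = 2.65 g/cm³.

2.65 g/cm³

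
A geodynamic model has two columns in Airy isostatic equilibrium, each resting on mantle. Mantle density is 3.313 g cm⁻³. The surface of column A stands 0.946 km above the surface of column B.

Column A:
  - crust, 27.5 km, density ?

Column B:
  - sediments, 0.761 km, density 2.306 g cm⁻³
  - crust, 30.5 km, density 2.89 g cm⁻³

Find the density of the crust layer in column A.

2.7 g cm⁻³

Take the compensation level at the base of the deeper column (depth z_c below the surface of column A) and equate Σ ρ_i t_i down to z_c; mantle fills any gap and the z_c terms cancel.
Column A: 27.5×ρ + (z_c − 27.5)×3.313
Column B: 0.946×0 + 0.761×2.306 + 30.5×2.89 + (z_c − 0.946 − 31.261)×3.313
The z_c×3.313 term appears on both sides and cancels. Collect the known terms of each column as K = Σ(ρt)_known − 3.313 × (depth of known layers): K_A = 0 − 3.313×27.5 = −91.1075; K_B = 89.899866 − 3.313×(0.946 + 31.261) = −16.801925.
Balance: K_A + 27.5×ρ = K_B, so ρ = (K_B − K_A)/27.5 = 74.3056/27.5 = 2.7 g cm⁻³.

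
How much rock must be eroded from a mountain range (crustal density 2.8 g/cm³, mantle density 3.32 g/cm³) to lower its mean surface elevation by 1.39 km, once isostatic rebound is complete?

Net drop Δ = e − u = e − e ρ_c/ρ_m = e (ρ_m − ρ_c)/ρ_m.
e = Δ ρ_m/(ρ_m − ρ_c) = 1.39 km × 3.32/0.52 = 8.87 km.

8.87 km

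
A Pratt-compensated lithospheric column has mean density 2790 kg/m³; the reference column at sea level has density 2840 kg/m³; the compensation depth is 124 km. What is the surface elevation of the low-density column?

ρ_ref D = ρ (D + h) → h = D (ρ_ref − ρ)/ρ.
h = 124 km × (2840 − 2790)/2790 = 2.22 km.

2.22 km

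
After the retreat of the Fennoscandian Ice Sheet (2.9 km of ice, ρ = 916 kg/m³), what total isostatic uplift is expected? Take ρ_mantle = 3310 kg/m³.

Removing the load lets mantle flow back in; uplift u satisfies ρ_ice t = ρ_m u.
u = t ρ_ice/ρ_m = 2.9 km × 916/3310 = 0.803 km.

0.803 km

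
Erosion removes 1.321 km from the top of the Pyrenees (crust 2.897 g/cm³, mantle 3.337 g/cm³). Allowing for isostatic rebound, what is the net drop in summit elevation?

Rebound u = e ρ_c/ρ_m = 1.321 km × 2.897/3.337 = 1.147 km.
Net surface drop = e − u = 1.321 km − 1.147 km = e (ρ_m − ρ_c)/ρ_m = 0.174 km.

0.174 km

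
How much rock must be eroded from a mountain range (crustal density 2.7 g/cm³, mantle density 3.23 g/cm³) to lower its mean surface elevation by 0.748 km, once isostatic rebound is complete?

Net drop Δ = e − u = e − e ρ_c/ρ_m = e (ρ_m − ρ_c)/ρ_m.
e = Δ ρ_m/(ρ_m − ρ_c) = 0.748 km × 3.23/0.53 = 4.56 km.

4.56 km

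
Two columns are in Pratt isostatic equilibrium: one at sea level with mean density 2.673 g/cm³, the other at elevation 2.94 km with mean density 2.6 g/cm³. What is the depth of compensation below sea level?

ρ_ref D = ρ (D + h) → D (ρ_ref − ρ) = ρ h.
D = ρ h/(ρ_ref − ρ) = 2.6 × 2.94 km/(2.673 − 2.6) = 105 km.

105 km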